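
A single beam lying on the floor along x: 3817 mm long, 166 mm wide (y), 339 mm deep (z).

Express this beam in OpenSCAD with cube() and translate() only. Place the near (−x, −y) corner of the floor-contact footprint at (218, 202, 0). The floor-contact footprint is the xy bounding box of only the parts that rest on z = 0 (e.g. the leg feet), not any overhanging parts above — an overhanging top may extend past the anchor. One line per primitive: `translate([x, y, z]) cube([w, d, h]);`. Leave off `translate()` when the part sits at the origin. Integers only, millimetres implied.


translate([218, 202, 0]) cube([3817, 166, 339]);


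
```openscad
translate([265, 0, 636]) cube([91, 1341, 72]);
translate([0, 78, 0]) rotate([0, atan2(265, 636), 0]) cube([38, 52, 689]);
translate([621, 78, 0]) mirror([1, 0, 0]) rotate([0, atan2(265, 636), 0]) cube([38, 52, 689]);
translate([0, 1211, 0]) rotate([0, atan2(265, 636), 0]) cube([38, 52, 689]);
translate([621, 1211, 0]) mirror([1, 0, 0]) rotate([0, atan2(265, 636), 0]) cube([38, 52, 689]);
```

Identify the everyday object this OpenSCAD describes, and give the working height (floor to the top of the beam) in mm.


A sawhorse. The overall height is 708 mm.

A beam across two mirrored pairs of raked legs — a sawhorse. The beam's underside is at z = 636 (matching the legs' vertical rise in atan2(265, 636)) and the beam is 72 mm tall, so its top is at 636 + 72 = 708 mm. The raked legs top out at the beam's underside, so that is the highest point.


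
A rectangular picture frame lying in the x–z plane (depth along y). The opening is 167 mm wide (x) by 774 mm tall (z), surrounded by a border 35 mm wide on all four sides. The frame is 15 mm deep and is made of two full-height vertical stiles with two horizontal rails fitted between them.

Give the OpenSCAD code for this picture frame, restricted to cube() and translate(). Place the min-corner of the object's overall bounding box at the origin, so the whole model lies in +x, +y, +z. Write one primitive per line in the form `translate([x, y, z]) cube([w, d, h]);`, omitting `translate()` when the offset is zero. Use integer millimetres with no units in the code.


cube([35, 15, 844]);
translate([202, 0, 0]) cube([35, 15, 844]);
translate([35, 0, 0]) cube([167, 15, 35]);
translate([35, 0, 809]) cube([167, 15, 35]);


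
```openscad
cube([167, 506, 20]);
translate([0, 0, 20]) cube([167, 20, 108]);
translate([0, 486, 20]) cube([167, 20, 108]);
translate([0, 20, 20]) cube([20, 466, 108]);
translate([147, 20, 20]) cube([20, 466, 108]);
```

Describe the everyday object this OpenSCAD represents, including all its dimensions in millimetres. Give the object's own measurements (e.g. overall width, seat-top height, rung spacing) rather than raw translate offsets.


An open-topped rectangular box: outside dimensions 167×506×128 mm, with a uniform wall and base thickness of 20 mm. The base is a full 167×506 slab on the floor; four walls sit on top of the base. The front and back walls (the −y and +y sides) span the full width; the two side walls fit between them.


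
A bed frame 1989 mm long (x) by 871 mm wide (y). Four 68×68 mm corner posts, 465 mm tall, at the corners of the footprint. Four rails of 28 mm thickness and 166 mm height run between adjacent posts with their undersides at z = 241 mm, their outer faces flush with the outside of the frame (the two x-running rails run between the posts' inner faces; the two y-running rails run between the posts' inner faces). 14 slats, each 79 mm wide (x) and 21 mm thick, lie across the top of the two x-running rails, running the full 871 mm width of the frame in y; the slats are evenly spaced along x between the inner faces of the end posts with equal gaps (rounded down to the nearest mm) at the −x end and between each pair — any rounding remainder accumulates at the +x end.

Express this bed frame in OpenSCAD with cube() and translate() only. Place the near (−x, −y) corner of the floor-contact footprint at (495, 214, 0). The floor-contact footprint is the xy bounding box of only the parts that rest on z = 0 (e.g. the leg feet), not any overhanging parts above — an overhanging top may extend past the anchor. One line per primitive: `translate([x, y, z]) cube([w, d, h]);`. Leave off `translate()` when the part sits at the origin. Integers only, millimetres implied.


translate([495, 214, 0]) cube([68, 68, 465]);
translate([495, 1017, 0]) cube([68, 68, 465]);
translate([2416, 214, 0]) cube([68, 68, 465]);
translate([2416, 1017, 0]) cube([68, 68, 465]);
translate([563, 214, 241]) cube([1853, 28, 166]);
translate([563, 1057, 241]) cube([1853, 28, 166]);
translate([495, 282, 241]) cube([28, 735, 166]);
translate([2456, 282, 241]) cube([28, 735, 166]);
translate([612, 214, 407]) cube([79, 871, 21]);
translate([740, 214, 407]) cube([79, 871, 21]);
translate([868, 214, 407]) cube([79, 871, 21]);
translate([996, 214, 407]) cube([79, 871, 21]);
translate([1124, 214, 407]) cube([79, 871, 21]);
translate([1252, 214, 407]) cube([79, 871, 21]);
translate([1380, 214, 407]) cube([79, 871, 21]);
translate([1508, 214, 407]) cube([79, 871, 21]);
translate([1636, 214, 407]) cube([79, 871, 21]);
translate([1764, 214, 407]) cube([79, 871, 21]);
translate([1892, 214, 407]) cube([79, 871, 21]);
translate([2020, 214, 407]) cube([79, 871, 21]);
translate([2148, 214, 407]) cube([79, 871, 21]);
translate([2276, 214, 407]) cube([79, 871, 21]);


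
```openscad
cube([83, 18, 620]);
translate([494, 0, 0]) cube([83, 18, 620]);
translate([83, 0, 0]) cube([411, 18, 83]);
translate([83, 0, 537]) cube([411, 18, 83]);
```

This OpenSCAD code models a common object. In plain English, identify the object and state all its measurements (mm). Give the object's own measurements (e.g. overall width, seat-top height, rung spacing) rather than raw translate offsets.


A rectangular picture frame lying in the x–z plane (depth along y). The opening is 411 mm wide (x) by 454 mm tall (z), surrounded by a border 83 mm wide on all four sides. The frame is 18 mm deep and is made of two full-height vertical stiles with two horizontal rails fitted between them.


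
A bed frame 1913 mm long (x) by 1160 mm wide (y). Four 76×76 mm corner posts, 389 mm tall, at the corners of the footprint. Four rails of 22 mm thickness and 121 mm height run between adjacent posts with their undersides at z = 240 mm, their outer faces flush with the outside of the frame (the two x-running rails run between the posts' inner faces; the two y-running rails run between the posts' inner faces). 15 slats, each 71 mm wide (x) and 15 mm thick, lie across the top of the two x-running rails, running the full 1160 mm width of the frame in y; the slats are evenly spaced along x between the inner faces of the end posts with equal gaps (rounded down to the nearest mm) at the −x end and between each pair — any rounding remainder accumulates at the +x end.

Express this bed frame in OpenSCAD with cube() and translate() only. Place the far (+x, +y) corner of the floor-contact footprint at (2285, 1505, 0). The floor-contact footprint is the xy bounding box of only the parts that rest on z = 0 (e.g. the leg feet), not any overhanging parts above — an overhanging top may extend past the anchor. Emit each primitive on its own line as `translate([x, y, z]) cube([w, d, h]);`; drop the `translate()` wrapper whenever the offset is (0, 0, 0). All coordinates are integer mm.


translate([372, 345, 0]) cube([76, 76, 389]);
translate([372, 1429, 0]) cube([76, 76, 389]);
translate([2209, 345, 0]) cube([76, 76, 389]);
translate([2209, 1429, 0]) cube([76, 76, 389]);
translate([448, 345, 240]) cube([1761, 22, 121]);
translate([448, 1483, 240]) cube([1761, 22, 121]);
translate([372, 421, 240]) cube([22, 1008, 121]);
translate([2263, 421, 240]) cube([22, 1008, 121]);
translate([491, 345, 361]) cube([71, 1160, 15]);
translate([605, 345, 361]) cube([71, 1160, 15]);
translate([719, 345, 361]) cube([71, 1160, 15]);
translate([833, 345, 361]) cube([71, 1160, 15]);
translate([947, 345, 361]) cube([71, 1160, 15]);
translate([1061, 345, 361]) cube([71, 1160, 15]);
translate([1175, 345, 361]) cube([71, 1160, 15]);
translate([1289, 345, 361]) cube([71, 1160, 15]);
translate([1403, 345, 361]) cube([71, 1160, 15]);
translate([1517, 345, 361]) cube([71, 1160, 15]);
translate([1631, 345, 361]) cube([71, 1160, 15]);
translate([1745, 345, 361]) cube([71, 1160, 15]);
translate([1859, 345, 361]) cube([71, 1160, 15]);
translate([1973, 345, 361]) cube([71, 1160, 15]);
translate([2087, 345, 361]) cube([71, 1160, 15]);


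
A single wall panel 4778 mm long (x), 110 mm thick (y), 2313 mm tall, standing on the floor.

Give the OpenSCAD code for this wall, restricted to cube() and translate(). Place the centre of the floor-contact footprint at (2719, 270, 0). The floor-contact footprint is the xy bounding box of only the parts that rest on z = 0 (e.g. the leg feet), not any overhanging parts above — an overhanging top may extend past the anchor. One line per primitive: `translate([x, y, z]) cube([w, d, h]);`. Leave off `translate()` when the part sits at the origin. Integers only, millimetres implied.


translate([330, 215, 0]) cube([4778, 110, 2313]);


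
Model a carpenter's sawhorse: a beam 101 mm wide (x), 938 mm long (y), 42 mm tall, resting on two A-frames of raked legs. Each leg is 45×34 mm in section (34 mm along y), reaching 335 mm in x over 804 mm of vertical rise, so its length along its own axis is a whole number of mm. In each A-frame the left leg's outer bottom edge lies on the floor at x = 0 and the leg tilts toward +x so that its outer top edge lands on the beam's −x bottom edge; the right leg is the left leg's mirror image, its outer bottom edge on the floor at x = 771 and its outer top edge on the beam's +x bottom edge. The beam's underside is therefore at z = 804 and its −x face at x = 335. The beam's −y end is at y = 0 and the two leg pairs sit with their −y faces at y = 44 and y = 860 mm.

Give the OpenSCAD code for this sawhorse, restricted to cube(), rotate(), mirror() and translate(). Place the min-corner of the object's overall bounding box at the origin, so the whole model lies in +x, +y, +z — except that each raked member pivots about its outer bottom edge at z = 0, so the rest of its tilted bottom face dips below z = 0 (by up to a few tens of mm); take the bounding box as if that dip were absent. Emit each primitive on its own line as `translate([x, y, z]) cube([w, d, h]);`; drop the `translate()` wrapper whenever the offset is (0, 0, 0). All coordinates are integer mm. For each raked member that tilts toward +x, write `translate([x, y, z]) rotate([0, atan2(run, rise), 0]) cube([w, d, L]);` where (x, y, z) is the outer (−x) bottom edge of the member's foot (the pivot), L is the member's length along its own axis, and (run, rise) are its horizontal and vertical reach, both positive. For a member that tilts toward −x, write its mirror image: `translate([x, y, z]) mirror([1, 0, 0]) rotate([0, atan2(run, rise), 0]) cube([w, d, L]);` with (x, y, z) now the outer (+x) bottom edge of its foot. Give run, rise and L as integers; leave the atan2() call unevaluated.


translate([335, 0, 804]) cube([101, 938, 42]);
translate([0, 44, 0]) rotate([0, atan2(335, 804), 0]) cube([45, 34, 871]);
translate([771, 44, 0]) mirror([1, 0, 0]) rotate([0, atan2(335, 804), 0]) cube([45, 34, 871]);
translate([0, 860, 0]) rotate([0, atan2(335, 804), 0]) cube([45, 34, 871]);
translate([771, 860, 0]) mirror([1, 0, 0]) rotate([0, atan2(335, 804), 0]) cube([45, 34, 871]);


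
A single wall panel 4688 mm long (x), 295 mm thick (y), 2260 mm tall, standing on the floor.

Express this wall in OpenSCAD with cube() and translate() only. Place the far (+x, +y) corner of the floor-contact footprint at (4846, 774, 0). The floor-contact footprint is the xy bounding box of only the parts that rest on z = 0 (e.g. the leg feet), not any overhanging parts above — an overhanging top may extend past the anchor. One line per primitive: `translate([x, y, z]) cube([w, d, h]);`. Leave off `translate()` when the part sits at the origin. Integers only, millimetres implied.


translate([158, 479, 0]) cube([4688, 295, 2260]);


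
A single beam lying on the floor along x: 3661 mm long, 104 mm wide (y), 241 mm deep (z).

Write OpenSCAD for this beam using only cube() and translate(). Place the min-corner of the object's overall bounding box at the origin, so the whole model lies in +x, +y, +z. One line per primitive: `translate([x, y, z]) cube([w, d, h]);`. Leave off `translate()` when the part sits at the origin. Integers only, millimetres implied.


cube([3661, 104, 241]);


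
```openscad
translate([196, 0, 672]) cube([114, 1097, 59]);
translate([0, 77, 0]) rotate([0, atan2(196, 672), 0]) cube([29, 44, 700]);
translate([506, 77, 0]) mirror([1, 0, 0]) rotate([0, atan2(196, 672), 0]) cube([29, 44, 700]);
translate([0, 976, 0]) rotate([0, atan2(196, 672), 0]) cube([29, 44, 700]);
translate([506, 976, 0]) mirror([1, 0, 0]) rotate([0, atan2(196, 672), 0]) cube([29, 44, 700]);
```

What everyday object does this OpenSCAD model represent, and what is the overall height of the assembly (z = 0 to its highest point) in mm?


A sawhorse. The overall height is 731 mm.

A beam across two mirrored pairs of raked legs — a sawhorse. The beam's underside is at z = 672 (matching the legs' vertical rise in atan2(196, 672)) and the beam is 59 mm tall, so its top is at 672 + 59 = 731 mm. The raked legs top out at the beam's underside, so that is the highest point.


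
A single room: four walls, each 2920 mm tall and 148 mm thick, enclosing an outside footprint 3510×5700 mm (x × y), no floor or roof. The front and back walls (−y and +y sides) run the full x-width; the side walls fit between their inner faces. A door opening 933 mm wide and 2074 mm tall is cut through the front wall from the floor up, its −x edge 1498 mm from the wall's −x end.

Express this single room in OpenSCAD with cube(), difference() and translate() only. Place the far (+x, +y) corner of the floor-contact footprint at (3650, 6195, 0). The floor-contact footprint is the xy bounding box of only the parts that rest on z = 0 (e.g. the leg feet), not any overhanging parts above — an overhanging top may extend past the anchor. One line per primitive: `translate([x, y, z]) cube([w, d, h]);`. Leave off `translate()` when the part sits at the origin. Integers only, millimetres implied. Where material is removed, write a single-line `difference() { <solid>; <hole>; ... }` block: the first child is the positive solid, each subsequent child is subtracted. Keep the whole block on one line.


difference() { translate([140, 495, 0]) cube([3510, 148, 2920]); translate([1638, 495, 0]) cube([933, 148, 2074]); }
translate([140, 6047, 0]) cube([3510, 148, 2920]);
translate([140, 643, 0]) cube([148, 5404, 2920]);
translate([3502, 643, 0]) cube([148, 5404, 2920]);


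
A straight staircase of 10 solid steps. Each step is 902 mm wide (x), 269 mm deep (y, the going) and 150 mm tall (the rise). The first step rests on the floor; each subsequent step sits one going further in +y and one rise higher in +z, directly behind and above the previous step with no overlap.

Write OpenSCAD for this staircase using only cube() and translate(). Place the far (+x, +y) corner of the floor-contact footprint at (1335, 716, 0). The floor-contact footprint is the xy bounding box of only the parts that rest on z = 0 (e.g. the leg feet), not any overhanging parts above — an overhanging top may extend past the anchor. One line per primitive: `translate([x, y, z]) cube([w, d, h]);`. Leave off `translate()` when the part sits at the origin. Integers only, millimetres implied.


translate([433, 447, 0]) cube([902, 269, 150]);
translate([433, 716, 150]) cube([902, 269, 150]);
translate([433, 985, 300]) cube([902, 269, 150]);
translate([433, 1254, 450]) cube([902, 269, 150]);
translate([433, 1523, 600]) cube([902, 269, 150]);
translate([433, 1792, 750]) cube([902, 269, 150]);
translate([433, 2061, 900]) cube([902, 269, 150]);
translate([433, 2330, 1050]) cube([902, 269, 150]);
translate([433, 2599, 1200]) cube([902, 269, 150]);
translate([433, 2868, 1350]) cube([902, 269, 150]);


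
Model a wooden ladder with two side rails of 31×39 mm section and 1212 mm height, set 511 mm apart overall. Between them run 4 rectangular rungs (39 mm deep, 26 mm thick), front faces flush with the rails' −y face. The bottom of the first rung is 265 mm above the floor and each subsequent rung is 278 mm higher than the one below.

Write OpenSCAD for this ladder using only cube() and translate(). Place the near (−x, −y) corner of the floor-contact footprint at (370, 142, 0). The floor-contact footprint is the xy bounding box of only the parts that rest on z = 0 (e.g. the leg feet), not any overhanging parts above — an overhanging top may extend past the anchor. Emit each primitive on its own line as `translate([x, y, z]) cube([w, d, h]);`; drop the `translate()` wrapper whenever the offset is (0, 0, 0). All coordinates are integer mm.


translate([370, 142, 0]) cube([31, 39, 1212]);
translate([850, 142, 0]) cube([31, 39, 1212]);
translate([401, 142, 265]) cube([449, 39, 26]);
translate([401, 142, 543]) cube([449, 39, 26]);
translate([401, 142, 821]) cube([449, 39, 26]);
translate([401, 142, 1099]) cube([449, 39, 26]);


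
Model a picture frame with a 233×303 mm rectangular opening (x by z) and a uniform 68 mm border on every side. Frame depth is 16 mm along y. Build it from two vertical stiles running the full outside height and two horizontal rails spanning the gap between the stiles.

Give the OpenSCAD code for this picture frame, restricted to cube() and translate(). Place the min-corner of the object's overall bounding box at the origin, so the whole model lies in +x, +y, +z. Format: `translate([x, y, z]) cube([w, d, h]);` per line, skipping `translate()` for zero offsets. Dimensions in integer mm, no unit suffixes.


cube([68, 16, 439]);
translate([301, 0, 0]) cube([68, 16, 439]);
translate([68, 0, 0]) cube([233, 16, 68]);
translate([68, 0, 371]) cube([233, 16, 68]);


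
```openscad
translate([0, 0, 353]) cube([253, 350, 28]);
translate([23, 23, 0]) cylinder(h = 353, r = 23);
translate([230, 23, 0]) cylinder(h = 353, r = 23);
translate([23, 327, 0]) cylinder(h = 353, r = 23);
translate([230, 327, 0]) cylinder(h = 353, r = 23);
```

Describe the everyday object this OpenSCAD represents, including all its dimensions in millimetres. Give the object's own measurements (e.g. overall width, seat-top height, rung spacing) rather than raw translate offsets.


A simple wooden stool: a rectangular seat 253 mm (x) by 350 mm (y), 28 mm thick, top face at z = 381 mm, on four round legs, each 46 mm in diameter. The legs rest on z = 0, each leg's axis is inset half a diameter from the nearest pair of seat edges (so the leg's bounding box is flush with the corner).


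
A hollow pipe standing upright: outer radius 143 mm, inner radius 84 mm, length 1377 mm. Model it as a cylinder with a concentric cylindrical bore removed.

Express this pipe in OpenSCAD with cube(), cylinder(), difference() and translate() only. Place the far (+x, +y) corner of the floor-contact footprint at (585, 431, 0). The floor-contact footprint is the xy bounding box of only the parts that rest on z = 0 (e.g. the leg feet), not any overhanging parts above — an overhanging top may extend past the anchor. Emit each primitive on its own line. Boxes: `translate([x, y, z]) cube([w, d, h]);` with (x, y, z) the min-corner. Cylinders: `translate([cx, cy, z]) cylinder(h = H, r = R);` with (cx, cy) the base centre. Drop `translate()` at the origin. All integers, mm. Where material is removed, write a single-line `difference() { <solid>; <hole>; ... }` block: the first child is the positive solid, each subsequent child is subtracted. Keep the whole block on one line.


difference() { translate([442, 288, 0]) cylinder(h = 1377, r = 143); translate([442, 288, 0]) cylinder(h = 1377, r = 84); }


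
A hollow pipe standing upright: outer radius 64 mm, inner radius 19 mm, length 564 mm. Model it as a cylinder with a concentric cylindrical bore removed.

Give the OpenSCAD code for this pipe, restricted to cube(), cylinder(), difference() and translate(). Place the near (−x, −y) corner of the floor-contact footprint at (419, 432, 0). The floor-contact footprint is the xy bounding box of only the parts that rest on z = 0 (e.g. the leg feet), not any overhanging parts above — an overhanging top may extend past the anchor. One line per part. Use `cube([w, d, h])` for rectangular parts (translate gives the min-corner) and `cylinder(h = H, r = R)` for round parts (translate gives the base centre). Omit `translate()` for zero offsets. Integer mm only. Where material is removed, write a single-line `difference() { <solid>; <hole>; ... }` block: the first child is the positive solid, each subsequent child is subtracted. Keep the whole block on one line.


difference() { translate([483, 496, 0]) cylinder(h = 564, r = 64); translate([483, 496, 0]) cylinder(h = 564, r = 19); }


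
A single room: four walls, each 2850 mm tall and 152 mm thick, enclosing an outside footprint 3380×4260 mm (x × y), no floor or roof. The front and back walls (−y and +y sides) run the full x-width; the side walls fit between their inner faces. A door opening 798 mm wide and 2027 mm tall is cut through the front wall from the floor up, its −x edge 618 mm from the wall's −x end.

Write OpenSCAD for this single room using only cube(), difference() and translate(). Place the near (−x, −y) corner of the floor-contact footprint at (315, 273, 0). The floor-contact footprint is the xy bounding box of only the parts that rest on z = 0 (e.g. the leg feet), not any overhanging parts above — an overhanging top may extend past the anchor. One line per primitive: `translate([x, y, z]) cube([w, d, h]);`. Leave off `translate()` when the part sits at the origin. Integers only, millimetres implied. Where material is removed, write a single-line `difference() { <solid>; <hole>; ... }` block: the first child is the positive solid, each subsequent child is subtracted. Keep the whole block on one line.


difference() { translate([315, 273, 0]) cube([3380, 152, 2850]); translate([933, 273, 0]) cube([798, 152, 2027]); }
translate([315, 4381, 0]) cube([3380, 152, 2850]);
translate([315, 425, 0]) cube([152, 3956, 2850]);
translate([3543, 425, 0]) cube([152, 3956, 2850]);


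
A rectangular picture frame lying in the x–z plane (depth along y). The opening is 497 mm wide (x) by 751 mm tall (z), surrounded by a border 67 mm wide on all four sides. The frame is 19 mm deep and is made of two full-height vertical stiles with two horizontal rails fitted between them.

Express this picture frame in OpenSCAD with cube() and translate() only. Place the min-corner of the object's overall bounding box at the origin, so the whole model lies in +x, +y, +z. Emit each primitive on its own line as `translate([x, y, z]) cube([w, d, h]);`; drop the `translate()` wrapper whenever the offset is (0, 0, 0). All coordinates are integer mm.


cube([67, 19, 885]);
translate([564, 0, 0]) cube([67, 19, 885]);
translate([67, 0, 0]) cube([497, 19, 67]);
translate([67, 0, 818]) cube([497, 19, 67]);


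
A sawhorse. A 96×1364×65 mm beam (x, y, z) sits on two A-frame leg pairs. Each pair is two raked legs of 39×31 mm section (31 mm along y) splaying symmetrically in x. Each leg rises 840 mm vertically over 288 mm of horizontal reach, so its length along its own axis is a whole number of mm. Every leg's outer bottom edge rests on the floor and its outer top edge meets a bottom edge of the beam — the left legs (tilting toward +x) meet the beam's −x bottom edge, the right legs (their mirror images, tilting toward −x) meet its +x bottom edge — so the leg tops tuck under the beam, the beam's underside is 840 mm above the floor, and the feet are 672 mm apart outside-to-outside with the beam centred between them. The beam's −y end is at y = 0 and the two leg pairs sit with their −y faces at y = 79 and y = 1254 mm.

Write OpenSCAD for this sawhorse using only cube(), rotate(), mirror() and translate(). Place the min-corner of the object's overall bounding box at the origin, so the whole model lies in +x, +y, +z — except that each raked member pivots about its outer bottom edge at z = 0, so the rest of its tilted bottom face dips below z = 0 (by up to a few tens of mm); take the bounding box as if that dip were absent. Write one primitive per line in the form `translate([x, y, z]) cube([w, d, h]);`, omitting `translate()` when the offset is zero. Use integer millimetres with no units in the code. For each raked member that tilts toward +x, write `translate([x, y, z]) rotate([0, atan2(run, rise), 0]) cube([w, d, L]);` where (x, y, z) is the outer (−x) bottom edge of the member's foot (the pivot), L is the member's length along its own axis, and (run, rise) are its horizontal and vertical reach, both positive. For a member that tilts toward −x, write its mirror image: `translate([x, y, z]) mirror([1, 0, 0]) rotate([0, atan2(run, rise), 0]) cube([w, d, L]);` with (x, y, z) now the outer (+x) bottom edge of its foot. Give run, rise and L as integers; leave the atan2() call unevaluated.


translate([288, 0, 840]) cube([96, 1364, 65]);
translate([0, 79, 0]) rotate([0, atan2(288, 840), 0]) cube([39, 31, 888]);
translate([672, 79, 0]) mirror([1, 0, 0]) rotate([0, atan2(288, 840), 0]) cube([39, 31, 888]);
translate([0, 1254, 0]) rotate([0, atan2(288, 840), 0]) cube([39, 31, 888]);
translate([672, 1254, 0]) mirror([1, 0, 0]) rotate([0, atan2(288, 840), 0]) cube([39, 31, 888]);


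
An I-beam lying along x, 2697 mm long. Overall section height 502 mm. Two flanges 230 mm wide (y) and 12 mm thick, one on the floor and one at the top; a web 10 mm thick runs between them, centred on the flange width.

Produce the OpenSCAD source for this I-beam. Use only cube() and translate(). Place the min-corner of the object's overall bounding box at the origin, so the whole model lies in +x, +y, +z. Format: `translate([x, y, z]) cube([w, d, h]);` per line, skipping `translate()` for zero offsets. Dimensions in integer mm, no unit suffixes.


cube([2697, 230, 12]);
translate([0, 110, 12]) cube([2697, 10, 478]);
translate([0, 0, 490]) cube([2697, 230, 12]);


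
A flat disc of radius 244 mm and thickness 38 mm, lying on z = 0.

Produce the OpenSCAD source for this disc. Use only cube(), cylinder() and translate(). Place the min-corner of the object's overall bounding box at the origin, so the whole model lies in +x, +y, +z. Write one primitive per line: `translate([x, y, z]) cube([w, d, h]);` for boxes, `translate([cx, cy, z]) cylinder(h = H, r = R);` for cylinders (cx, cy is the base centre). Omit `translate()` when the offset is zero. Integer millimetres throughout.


translate([244, 244, 0]) cylinder(h = 38, r = 244);


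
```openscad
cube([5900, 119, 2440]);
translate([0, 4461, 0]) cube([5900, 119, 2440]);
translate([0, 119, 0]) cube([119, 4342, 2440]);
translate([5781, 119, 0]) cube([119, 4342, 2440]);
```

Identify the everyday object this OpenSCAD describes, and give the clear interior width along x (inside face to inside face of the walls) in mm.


A house (or room) frame. The interior width is 5662 mm.

Four 2440 mm walls enclosing a rectangle with no floor or roof — a room or house frame. Outside width is 5900 mm and wall thickness is 119 mm, so the interior width is 5900 − 2 × 119 = 5662 mm.


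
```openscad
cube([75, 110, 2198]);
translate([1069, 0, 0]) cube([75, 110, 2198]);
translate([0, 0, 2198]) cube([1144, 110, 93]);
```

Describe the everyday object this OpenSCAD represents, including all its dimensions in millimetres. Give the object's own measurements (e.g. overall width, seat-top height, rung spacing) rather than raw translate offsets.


A door frame. The clear opening is 994 mm wide and 2198 mm high. Two 75 mm wide jambs, 110 mm deep, stand either side of the opening from the floor to the top of the opening. A 93 mm thick head sits across the top of both jambs, spanning the full outside width of the frame.


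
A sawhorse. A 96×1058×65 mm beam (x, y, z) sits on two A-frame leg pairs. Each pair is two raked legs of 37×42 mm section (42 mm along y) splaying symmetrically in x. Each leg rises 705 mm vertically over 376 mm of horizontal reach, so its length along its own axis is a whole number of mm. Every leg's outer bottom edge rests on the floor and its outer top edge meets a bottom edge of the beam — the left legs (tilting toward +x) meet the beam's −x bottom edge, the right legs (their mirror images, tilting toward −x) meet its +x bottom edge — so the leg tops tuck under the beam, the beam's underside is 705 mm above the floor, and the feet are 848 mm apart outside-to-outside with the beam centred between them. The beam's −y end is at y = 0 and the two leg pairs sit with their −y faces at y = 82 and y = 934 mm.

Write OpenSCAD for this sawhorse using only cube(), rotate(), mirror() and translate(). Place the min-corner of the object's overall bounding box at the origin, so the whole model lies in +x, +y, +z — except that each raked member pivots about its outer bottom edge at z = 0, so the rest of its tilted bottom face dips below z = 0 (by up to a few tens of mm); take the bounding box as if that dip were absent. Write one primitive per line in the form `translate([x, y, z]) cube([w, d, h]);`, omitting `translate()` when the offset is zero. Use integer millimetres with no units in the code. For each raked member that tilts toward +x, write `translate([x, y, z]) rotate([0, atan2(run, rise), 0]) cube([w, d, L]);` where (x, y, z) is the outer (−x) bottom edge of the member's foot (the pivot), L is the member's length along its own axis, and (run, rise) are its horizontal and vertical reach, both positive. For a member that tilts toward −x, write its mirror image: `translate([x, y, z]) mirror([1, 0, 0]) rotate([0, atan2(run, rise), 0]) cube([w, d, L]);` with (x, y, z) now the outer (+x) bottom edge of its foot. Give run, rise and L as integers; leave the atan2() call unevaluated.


translate([376, 0, 705]) cube([96, 1058, 65]);
translate([0, 82, 0]) rotate([0, atan2(376, 705), 0]) cube([37, 42, 799]);
translate([848, 82, 0]) mirror([1, 0, 0]) rotate([0, atan2(376, 705), 0]) cube([37, 42, 799]);
translate([0, 934, 0]) rotate([0, atan2(376, 705), 0]) cube([37, 42, 799]);
translate([848, 934, 0]) mirror([1, 0, 0]) rotate([0, atan2(376, 705), 0]) cube([37, 42, 799]);


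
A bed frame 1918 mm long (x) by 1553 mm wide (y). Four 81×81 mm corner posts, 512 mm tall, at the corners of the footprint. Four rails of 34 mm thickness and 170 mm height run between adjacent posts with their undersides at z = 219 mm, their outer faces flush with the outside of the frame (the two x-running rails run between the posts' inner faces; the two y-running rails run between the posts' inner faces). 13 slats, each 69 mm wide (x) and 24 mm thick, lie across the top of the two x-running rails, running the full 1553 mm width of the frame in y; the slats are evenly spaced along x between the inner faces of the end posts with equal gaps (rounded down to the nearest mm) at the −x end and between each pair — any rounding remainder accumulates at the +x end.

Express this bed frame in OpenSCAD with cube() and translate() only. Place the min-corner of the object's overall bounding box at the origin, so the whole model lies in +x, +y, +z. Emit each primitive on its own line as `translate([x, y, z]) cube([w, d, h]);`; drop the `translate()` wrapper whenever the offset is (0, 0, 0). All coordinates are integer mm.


cube([81, 81, 512]);
translate([0, 1472, 0]) cube([81, 81, 512]);
translate([1837, 0, 0]) cube([81, 81, 512]);
translate([1837, 1472, 0]) cube([81, 81, 512]);
translate([81, 0, 219]) cube([1756, 34, 170]);
translate([81, 1519, 219]) cube([1756, 34, 170]);
translate([0, 81, 219]) cube([34, 1391, 170]);
translate([1884, 81, 219]) cube([34, 1391, 170]);
translate([142, 0, 389]) cube([69, 1553, 24]);
translate([272, 0, 389]) cube([69, 1553, 24]);
translate([402, 0, 389]) cube([69, 1553, 24]);
translate([532, 0, 389]) cube([69, 1553, 24]);
translate([662, 0, 389]) cube([69, 1553, 24]);
translate([792, 0, 389]) cube([69, 1553, 24]);
translate([922, 0, 389]) cube([69, 1553, 24]);
translate([1052, 0, 389]) cube([69, 1553, 24]);
translate([1182, 0, 389]) cube([69, 1553, 24]);
translate([1312, 0, 389]) cube([69, 1553, 24]);
translate([1442, 0, 389]) cube([69, 1553, 24]);
translate([1572, 0, 389]) cube([69, 1553, 24]);
translate([1702, 0, 389]) cube([69, 1553, 24]);


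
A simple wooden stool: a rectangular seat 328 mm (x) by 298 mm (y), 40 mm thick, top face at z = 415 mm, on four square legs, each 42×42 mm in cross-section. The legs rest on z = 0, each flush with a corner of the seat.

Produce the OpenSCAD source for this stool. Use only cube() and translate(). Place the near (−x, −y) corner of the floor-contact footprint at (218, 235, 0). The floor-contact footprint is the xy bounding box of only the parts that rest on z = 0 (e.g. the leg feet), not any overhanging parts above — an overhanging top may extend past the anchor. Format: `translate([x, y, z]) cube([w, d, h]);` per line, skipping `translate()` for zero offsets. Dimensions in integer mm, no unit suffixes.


// leg_h = 415 - 40 = 375
translate([218, 235, 375]) cube([328, 298, 40]);
translate([218, 235, 0]) cube([42, 42, 375]);
translate([504, 235, 0]) cube([42, 42, 375]);
translate([218, 491, 0]) cube([42, 42, 375]);
translate([504, 491, 0]) cube([42, 42, 375]);


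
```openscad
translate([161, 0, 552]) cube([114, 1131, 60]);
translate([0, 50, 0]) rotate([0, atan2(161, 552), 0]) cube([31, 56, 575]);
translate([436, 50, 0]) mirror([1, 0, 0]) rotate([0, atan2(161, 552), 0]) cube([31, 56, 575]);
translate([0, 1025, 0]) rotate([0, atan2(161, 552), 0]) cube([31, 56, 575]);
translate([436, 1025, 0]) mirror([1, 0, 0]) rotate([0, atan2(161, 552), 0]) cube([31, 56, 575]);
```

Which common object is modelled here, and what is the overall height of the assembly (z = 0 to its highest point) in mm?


A sawhorse. The overall height is 612 mm.

A beam across two mirrored pairs of raked legs — a sawhorse. The beam's underside is at z = 552 (matching the legs' vertical rise in atan2(161, 552)) and the beam is 60 mm tall, so its top is at 552 + 60 = 612 mm. The raked legs top out at the beam's underside, so that is the highest point.


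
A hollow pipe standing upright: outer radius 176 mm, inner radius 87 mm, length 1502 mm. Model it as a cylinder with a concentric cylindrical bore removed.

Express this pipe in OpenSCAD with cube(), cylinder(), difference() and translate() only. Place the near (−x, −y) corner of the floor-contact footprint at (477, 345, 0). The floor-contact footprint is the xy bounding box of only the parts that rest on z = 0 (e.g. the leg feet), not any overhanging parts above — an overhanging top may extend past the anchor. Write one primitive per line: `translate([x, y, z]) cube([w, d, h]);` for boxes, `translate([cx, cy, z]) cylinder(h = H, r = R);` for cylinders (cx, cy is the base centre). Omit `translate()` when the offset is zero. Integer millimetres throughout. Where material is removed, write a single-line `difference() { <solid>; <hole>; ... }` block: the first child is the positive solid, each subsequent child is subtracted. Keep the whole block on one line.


difference() { translate([653, 521, 0]) cylinder(h = 1502, r = 176); translate([653, 521, 0]) cylinder(h = 1502, r = 87); }


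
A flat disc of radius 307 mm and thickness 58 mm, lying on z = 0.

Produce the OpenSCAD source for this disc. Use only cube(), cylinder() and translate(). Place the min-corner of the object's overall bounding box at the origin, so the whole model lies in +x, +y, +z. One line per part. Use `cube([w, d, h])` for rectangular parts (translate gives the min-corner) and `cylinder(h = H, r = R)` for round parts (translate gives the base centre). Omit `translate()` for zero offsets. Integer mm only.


translate([307, 307, 0]) cylinder(h = 58, r = 307);


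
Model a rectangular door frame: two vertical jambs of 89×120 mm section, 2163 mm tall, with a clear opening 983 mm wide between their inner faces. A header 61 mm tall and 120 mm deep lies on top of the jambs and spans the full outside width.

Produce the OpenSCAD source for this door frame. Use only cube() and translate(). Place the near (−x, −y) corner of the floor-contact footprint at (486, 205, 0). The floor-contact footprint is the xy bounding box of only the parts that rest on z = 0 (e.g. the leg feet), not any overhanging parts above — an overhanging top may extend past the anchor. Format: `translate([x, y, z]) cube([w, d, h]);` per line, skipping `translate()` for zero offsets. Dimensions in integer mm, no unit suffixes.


translate([486, 205, 0]) cube([89, 120, 2163]);
translate([1558, 205, 0]) cube([89, 120, 2163]);
translate([486, 205, 2163]) cube([1161, 120, 61]);


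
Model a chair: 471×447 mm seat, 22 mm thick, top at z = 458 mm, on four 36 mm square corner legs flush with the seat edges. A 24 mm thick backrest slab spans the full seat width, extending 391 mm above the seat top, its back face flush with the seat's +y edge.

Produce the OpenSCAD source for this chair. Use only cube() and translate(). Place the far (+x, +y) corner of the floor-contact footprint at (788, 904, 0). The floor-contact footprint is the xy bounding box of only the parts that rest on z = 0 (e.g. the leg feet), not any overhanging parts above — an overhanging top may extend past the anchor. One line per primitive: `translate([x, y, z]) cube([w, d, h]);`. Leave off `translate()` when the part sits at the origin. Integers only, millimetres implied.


translate([317, 457, 436]) cube([471, 447, 22]);
translate([317, 457, 0]) cube([36, 36, 436]);
translate([752, 457, 0]) cube([36, 36, 436]);
translate([317, 868, 0]) cube([36, 36, 436]);
translate([752, 868, 0]) cube([36, 36, 436]);
translate([317, 880, 458]) cube([471, 24, 391]);


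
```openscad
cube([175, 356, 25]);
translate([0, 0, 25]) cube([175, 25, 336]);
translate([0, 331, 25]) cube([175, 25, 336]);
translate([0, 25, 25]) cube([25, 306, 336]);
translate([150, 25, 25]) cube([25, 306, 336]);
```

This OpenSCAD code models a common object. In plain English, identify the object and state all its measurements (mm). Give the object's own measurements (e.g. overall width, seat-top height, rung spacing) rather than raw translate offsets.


An open-topped rectangular box: outside dimensions 175×356×361 mm, with a uniform wall and base thickness of 25 mm. The base is a full 175×356 slab on the floor; four walls sit on top of the base. The front and back walls (the −y and +y sides) span the full width; the two side walls fit between them.


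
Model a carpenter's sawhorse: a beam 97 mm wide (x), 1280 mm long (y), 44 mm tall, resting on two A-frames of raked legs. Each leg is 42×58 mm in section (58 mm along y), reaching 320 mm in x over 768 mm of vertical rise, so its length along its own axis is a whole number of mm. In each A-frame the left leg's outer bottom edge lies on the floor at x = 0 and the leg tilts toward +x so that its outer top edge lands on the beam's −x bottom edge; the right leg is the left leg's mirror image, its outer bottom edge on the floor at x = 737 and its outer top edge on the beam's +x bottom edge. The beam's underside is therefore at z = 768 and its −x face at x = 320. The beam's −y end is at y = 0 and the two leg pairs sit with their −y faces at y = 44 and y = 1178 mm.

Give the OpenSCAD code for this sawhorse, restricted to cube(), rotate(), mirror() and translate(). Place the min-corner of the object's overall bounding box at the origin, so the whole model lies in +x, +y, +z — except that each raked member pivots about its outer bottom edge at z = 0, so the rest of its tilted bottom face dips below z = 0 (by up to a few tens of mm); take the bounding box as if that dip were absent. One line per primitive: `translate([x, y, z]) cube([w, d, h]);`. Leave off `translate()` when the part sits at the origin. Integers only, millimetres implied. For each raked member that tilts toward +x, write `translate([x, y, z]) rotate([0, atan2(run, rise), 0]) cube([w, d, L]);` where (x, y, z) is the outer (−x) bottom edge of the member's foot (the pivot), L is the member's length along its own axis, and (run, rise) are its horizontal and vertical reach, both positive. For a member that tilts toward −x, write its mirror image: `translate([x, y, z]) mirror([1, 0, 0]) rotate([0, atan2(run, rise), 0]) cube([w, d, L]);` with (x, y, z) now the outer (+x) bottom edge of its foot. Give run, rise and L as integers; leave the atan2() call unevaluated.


translate([320, 0, 768]) cube([97, 1280, 44]);
translate([0, 44, 0]) rotate([0, atan2(320, 768), 0]) cube([42, 58, 832]);
translate([737, 44, 0]) mirror([1, 0, 0]) rotate([0, atan2(320, 768), 0]) cube([42, 58, 832]);
translate([0, 1178, 0]) rotate([0, atan2(320, 768), 0]) cube([42, 58, 832]);
translate([737, 1178, 0]) mirror([1, 0, 0]) rotate([0, atan2(320, 768), 0]) cube([42, 58, 832]);
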